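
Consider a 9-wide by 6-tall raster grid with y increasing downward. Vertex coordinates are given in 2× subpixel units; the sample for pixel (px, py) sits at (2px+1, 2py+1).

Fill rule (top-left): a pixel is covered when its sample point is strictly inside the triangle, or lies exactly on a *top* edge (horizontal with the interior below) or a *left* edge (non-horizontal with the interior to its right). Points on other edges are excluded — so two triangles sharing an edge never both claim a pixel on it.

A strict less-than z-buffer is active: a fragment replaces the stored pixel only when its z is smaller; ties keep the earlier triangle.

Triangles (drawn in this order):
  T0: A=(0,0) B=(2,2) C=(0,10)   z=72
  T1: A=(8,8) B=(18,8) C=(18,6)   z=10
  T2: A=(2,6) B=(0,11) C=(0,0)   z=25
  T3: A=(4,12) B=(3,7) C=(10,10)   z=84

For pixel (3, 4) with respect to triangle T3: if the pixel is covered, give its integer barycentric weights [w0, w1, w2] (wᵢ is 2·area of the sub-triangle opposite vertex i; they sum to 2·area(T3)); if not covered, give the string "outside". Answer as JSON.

T0:
  2·area = 20
  edge (0, 0)→(2, 2): d=(2,2) right/bottom  bias=-1
  edge (2, 2)→(0, 10): d=(-2,8) right/bottom  bias=-1
  edge (0, 10)→(0, 0): d=(0,-10) top-left  bias=+0
    (0,0)@(1, 1): e=[0,10,10] → .  [on edge]
    (0,1)@(1, 3): e=[4,6,10] → X
    (1,1)@(3, 3): e=[0,-10,30] → .  [on edge]
    (0,2)@(1, 5): e=[8,2,10] → X
    (1,2)@(3, 5): e=[4,-14,30] → .
    (2,2)@(5, 5): e=[0,-30,50] → .  [on edge]
    (0,3)@(1, 7): e=[12,-2,10] → .
    (3,3)@(7, 7): e=[0,-50,70] → .  [on edge]
    (4,4)@(9, 9): e=[0,-70,90] → .  [on edge]
    (5,5)@(11, 11): e=[0,-90,110] → .  [on edge]
  covered (2 px):
    . . . . . . . . .
    X . . . . . . . .
    X . . . . . . . .
    . . . . . . . . .
    . . . . . . . . .
    . . . . . . . . .
T1:
  2·area = 20  (B↔C swapped to make it positive)
  edge (8, 8)→(18, 6): d=(10,-2) top-left  bias=+0
  edge (18, 6)→(18, 8): d=(0,2) right/bottom  bias=-1
  edge (18, 8)→(8, 8): d=(-10,0) right/bottom  bias=-1
    (6,3)@(13, 7): e=[0,10,10] → X  [on edge]
    (7,3)@(15, 7): e=[4,6,10] → X
    (8,3)@(17, 7): e=[8,2,10] → X
    (1,4)@(3, 9): e=[0,30,-10] → .  [on edge]
    (6,4)@(13, 9): e=[20,10,-10] → .
    (7,4)@(15, 9): e=[24,6,-10] → .
    (8,4)@(17, 9): e=[28,2,-10] → .
  covered (3 px):
    . . . . . . . . .
    . . . . . . . . .
    . . . . . . . . .
    . . . . . . X X X
    . . . . . . . . .
    . . . . . . . . .
T2:
  2·area = 22
  edge (2, 6)→(0, 11): d=(-2,5) right/bottom  bias=-1
  edge (0, 11)→(0, 0): d=(0,-11) top-left  bias=+0
  edge (0, 0)→(2, 6): d=(2,6) right/bottom  bias=-1
    (0,1)@(1, 3): e=[11,11,0] → .  [on edge]
    (0,2)@(1, 5): e=[7,11,4] → X
    (1,2)@(3, 5): e=[-3,33,-8] → .
    (0,3)@(1, 7): e=[3,11,8] → X
    (1,3)@(3, 7): e=[-7,33,-4] → .
    (0,4)@(1, 9): e=[-1,11,12] → .
    (1,4)@(3, 9): e=[-11,33,0] → .  [on edge]
  covered (2 px):
    . . . . . . . . .
    . . . . . . . . .
    X . . . . . . . .
    X . . . . . . . .
    . . . . . . . . .
    . . . . . . . . .
T3:
  2·area = 32
  edge (4, 12)→(3, 7): d=(-1,-5) top-left  bias=+0
  edge (3, 7)→(10, 10): d=(7,3) right/bottom  bias=-1
  edge (10, 10)→(4, 12): d=(-6,2) right/bottom  bias=-1
    (1,3)@(3, 7): e=[0,0,32] → .  [on edge]
    (2,4)@(5, 9): e=[8,8,16] → X
    (3,4)@(7, 9): e=[18,2,12] → X
    (4,4)@(9, 9): e=[28,-4,8] → .
    (6,4)@(13, 9): e=[48,-16,0] → .  [on edge]
    (2,5)@(5, 11): e=[6,22,4] → X
    (3,5)@(7, 11): e=[16,16,0] → .  [on edge]
  covered (3 px):
    . . . . . . . . .
    . . . . . . . . .
    . . . . . . . . .
    . . . . . . . . .
    . . X X . . . . .
    . . X . . . . . .

Final: [2,12,18]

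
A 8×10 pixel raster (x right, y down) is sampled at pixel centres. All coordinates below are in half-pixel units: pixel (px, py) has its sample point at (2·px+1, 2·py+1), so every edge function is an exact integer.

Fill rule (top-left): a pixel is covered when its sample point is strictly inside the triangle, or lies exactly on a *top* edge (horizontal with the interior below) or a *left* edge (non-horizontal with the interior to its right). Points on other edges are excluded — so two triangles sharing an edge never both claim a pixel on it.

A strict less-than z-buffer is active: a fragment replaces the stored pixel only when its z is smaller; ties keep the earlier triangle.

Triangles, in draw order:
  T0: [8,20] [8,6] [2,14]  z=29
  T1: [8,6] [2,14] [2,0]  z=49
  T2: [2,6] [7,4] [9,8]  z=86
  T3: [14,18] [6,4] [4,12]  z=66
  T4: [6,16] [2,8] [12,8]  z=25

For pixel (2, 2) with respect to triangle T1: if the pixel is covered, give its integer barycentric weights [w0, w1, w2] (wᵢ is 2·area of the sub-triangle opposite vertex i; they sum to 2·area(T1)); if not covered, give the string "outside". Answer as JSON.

T0:
  2·area = 84  (B↔C swapped to make it positive)
  edge (8, 20)→(2, 14): d=(-6,-6) top-left  bias=+0
  edge (2, 14)→(8, 6): d=(6,-8) top-left  bias=+0
  edge (8, 6)→(8, 20): d=(0,14) right/bottom  bias=-1
    (3,4)@(7, 9): e=[60,10,14] → █
    (4,4)@(9, 9): e=[72,26,-14] → ·
    (2,5)@(5, 11): e=[36,6,42] → █
    (4,5)@(9, 11): e=[60,38,-14] → ·
    (0,6)@(1, 13): e=[0,-14,98] → ·  [on edge]
    (1,6)@(3, 13): e=[12,2,70] → █
    (4,6)@(9, 13): e=[48,50,-14] → ·
    (1,7)@(3, 15): e=[0,14,70] → █  [on edge]
    (4,7)@(9, 15): e=[36,62,-14] → ·
    (1,8)@(3, 17): e=[-12,26,70] → ·
    (2,8)@(5, 17): e=[0,42,42] → █  [on edge]
    (4,8)@(9, 17): e=[24,74,-14] → ·
    (3,9)@(7, 19): e=[0,70,14] → █  [on edge]
  covered (12 px):
    · · · · · · · ·
    · · · · · · · ·
    · · · · · · · ·
    · · · · · · · ·
    · · · █ · · · ·
    · · █ █ · · · ·
    · █ █ █ · · · ·
    · █ █ █ · · · ·
    · · █ █ · · · ·
    · · · █ · · · ·
T1:
  2·area = 84
  edge (8, 6)→(2, 14): d=(-6,8) right/bottom  bias=-1
  edge (2, 14)→(2, 0): d=(0,-14) top-left  bias=+0
  edge (2, 0)→(8, 6): d=(6,6) right/bottom  bias=-1
    (1,0)@(3, 1): e=[70,14,0] → ·  [on edge]
    (1,1)@(3, 3): e=[58,14,12] → █
    (2,1)@(5, 3): e=[42,42,0] → ·  [on edge]
    (1,2)@(3, 5): e=[46,14,24] → █
    (2,2)@(5, 5): e=[30,42,12] → █
    (3,2)@(7, 5): e=[14,70,0] → ·  [on edge]
    (1,3)@(3, 7): e=[34,14,36] → █
    (3,3)@(7, 7): e=[2,70,12] → █
    (4,3)@(9, 7): e=[-14,98,0] → ·  [on edge]
    (1,4)@(3, 9): e=[22,14,48] → █
    (3,4)@(7, 9): e=[-10,70,24] → ·
    (5,4)@(11, 9): e=[-42,126,0] → ·  [on edge]
    (6,5)@(13, 11): e=[-70,154,0] → ·  [on edge]
    (7,6)@(15, 13): e=[-98,182,0] → ·  [on edge]
  covered (9 px):
    · · · · · · · ·
    · █ · · · · · ·
    · █ █ · · · · ·
    · █ █ █ · · · ·
    · █ █ · · · · ·
    · █ · · · · · ·
    · · · · · · · ·
    · · · · · · · ·
    · · · · · · · ·
    · · · · · · · ·
T2:
  2·area = 24
  edge (2, 6)→(7, 4): d=(5,-2) top-left  bias=+0
  edge (7, 4)→(9, 8): d=(2,4) right/bottom  bias=-1
  edge (9, 8)→(2, 6): d=(-7,-2) top-left  bias=+0
    (2,2)@(5, 5): e=[1,10,13] → █
    (3,2)@(7, 5): e=[5,2,17] → █
    (4,2)@(9, 5): e=[9,-6,21] → ·
    (2,3)@(5, 7): e=[11,14,-1] → ·
    (3,3)@(7, 7): e=[15,6,3] → █
    (4,3)@(9, 7): e=[19,-2,7] → ·
    (3,4)@(7, 9): e=[25,10,-11] → ·
  covered (3 px):
    · · · · · · · ·
    · · · · · · · ·
    · · █ █ · · · ·
    · · · █ · · · ·
    · · · · · · · ·
    · · · · · · · ·
    · · · · · · · ·
    · · · · · · · ·
    · · · · · · · ·
    · · · · · · · ·
T3:
  2·area = 92  (B↔C swapped to make it positive)
  edge (14, 18)→(4, 12): d=(-10,-6) top-left  bias=+0
  edge (4, 12)→(6, 4): d=(2,-8) top-left  bias=+0
  edge (6, 4)→(14, 18): d=(8,14) right/bottom  bias=-1
    (3,3)@(7, 7): e=[68,14,10] → █
    (4,3)@(9, 7): e=[80,30,-18] → ·
    (2,4)@(5, 9): e=[36,2,54] → █
    (4,4)@(9, 9): e=[60,34,-2] → ·
    (2,5)@(5, 11): e=[16,6,70] → █
    (4,5)@(9, 11): e=[40,38,14] → █
    (5,5)@(11, 11): e=[52,54,-14] → ·
    (2,6)@(5, 13): e=[-4,10,86] → ·
    (3,6)@(7, 13): e=[8,26,58] → █
    (5,6)@(11, 13): e=[32,58,2] → █
    (6,6)@(13, 13): e=[44,74,-26] → ·
    (3,7)@(7, 15): e=[-12,30,74] → ·
    (4,7)@(9, 15): e=[0,46,46] → █  [on edge]
  covered (12 px):
    · · · · · · · ·
    · · · · · · · ·
    · · · · · · · ·
    · · · █ · · · ·
    · · █ █ · · · ·
    · · █ █ █ · · ·
    · · · █ █ █ · ·
    · · · · █ █ · ·
    · · · · · · █ ·
    · · · · · · · ·
T4:
  2·area = 80
  edge (6, 16)→(2, 8): d=(-4,-8) top-left  bias=+0
  edge (2, 8)→(12, 8): d=(10,0) top-left  bias=+0
  edge (12, 8)→(6, 16): d=(-6,8) right/bottom  bias=-1
    (1,4)@(3, 9): e=[4,10,66] → █
    (2,4)@(5, 9): e=[20,10,50] → █
    (3,4)@(7, 9): e=[36,10,34] → █
    (4,4)@(9, 9): e=[52,10,18] → █
    (5,4)@(11, 9): e=[68,10,2] → █
    (6,4)@(13, 9): e=[84,10,-14] → ·
    (1,5)@(3, 11): e=[-4,30,54] → ·
    (2,5)@(5, 11): e=[12,30,38] → █
    (5,5)@(11, 11): e=[60,30,-10] → ·
    (2,6)@(5, 13): e=[4,50,26] → █
    (4,6)@(9, 13): e=[36,50,-6] → ·
    (2,7)@(5, 15): e=[-4,70,14] → ·
  covered (10 px):
    · · · · · · · ·
    · · · · · · · ·
    · · · · · · · ·
    · · · · · · · ·
    · █ █ █ █ █ · ·
    · · █ █ █ · · ·
    · · █ █ · · · ·
    · · · · · · · ·
    · · · · · · · ·
    · · · · · · · ·

Answer: [42,12,30]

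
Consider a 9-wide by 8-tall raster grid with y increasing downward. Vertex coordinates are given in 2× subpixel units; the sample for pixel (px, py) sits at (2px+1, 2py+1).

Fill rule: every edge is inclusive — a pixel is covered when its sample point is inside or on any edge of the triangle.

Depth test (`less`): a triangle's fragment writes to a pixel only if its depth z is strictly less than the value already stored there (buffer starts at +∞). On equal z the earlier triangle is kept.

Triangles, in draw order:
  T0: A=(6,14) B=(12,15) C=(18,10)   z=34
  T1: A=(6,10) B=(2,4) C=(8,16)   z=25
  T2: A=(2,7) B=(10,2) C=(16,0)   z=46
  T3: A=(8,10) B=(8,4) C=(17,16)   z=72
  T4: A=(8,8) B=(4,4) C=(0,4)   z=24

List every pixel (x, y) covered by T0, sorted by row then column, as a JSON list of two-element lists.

T0:
  2·area = 36  (B↔C swapped to make it positive)
  edge (6, 14)→(18, 10): d=(12,-4) inclusive
  edge (18, 10)→(12, 15): d=(-6,5) inclusive
  edge (12, 15)→(6, 14): d=(-6,-1) inclusive
    (7,5)@(15, 11): e=[0,9,27] → #  [on edge]
    (8,5)@(17, 11): e=[8,-1,29] → ·
    (4,6)@(9, 13): e=[0,27,9] → #  [on edge]
    (5,6)@(11, 13): e=[8,17,11] → #
    (6,6)@(13, 13): e=[16,7,13] → #
    (7,6)@(15, 13): e=[24,-3,15] → ·
    (1,7)@(3, 15): e=[0,45,-9] → ·  [on edge]
    (4,7)@(9, 15): e=[24,15,-3] → ·
    (5,7)@(11, 15): e=[32,5,-1] → ·
    (6,7)@(13, 15): e=[40,-5,1] → ·
  covered (4 px):
    · · · · · · · · ·
    · · · · · · · · ·
    · · · · · · · · ·
    · · · · · · · · ·
    · · · · · · · · ·
    · · · · · · · # ·
    · · · · # # # · ·
    · · · · · · · · ·
T1:
  2·area = 12  (B↔C swapped to make it positive)
  edge (6, 10)→(8, 16): d=(2,6) inclusive
  edge (8, 16)→(2, 4): d=(-6,-12) inclusive
  edge (2, 4)→(6, 10): d=(4,6) inclusive
    (1,0)@(3, 1): e=[0,30,-18] → ·  [on edge]
    (2,3)@(5, 7): e=[0,18,-6] → ·  [on edge]
    (2,4)@(5, 9): e=[4,6,2] → #
    (3,4)@(7, 9): e=[-8,30,-10] → ·
    (2,5)@(5, 11): e=[8,-6,10] → ·
    (3,6)@(7, 13): e=[0,6,6] → #  [on edge]
    (4,6)@(9, 13): e=[-12,30,-6] → ·
    (3,7)@(7, 15): e=[4,-6,14] → ·
  covered (2 px):
    · · · · · · · · ·
    · · · · · · · · ·
    · · · · · · · · ·
    · · · · · · · · ·
    · · # · · · · · ·
    · · · · · · · · ·
    · · · # · · · · ·
    · · · · · · · · ·
T2:
  2·area = 14
  edge (2, 7)→(10, 2): d=(8,-5) inclusive
  edge (10, 2)→(16, 0): d=(6,-2) inclusive
  edge (16, 0)→(2, 7): d=(-14,7) inclusive
    (6,0)@(13, 1): e=[7,0,7] → #  [on edge]
    (7,0)@(15, 1): e=[17,4,-7] → ·
    (3,1)@(7, 3): e=[-7,0,21] → ·  [on edge]
    (4,1)@(9, 3): e=[3,4,7] → #
    (5,1)@(11, 3): e=[13,8,-7] → ·
    (6,1)@(13, 3): e=[23,12,-21] → ·
    (0,2)@(1, 5): e=[-21,0,35] → ·  [on edge]
    (4,2)@(9, 5): e=[19,16,-21] → ·
  covered (2 px):
    · · · · · · # · ·
    · · · · # · · · ·
    · · · · · · · · ·
    · · · · · · · · ·
    · · · · · · · · ·
    · · · · · · · · ·
    · · · · · · · · ·
    · · · · · · · · ·
T3:
  2·area = 54
  edge (8, 10)→(8, 4): d=(0,-6) inclusive
  edge (8, 4)→(17, 16): d=(9,12) inclusive
  edge (17, 16)→(8, 10): d=(-9,-6) inclusive
    (4,3)@(9, 7): e=[6,15,33] → #
    (5,3)@(11, 7): e=[18,-9,45] → ·
    (4,4)@(9, 9): e=[6,33,15] → #
    (5,4)@(11, 9): e=[18,9,27] → #
    (6,4)@(13, 9): e=[30,-15,39] → ·
    (4,5)@(9, 11): e=[6,51,-3] → ·
    (5,5)@(11, 11): e=[18,27,9] → #
    (6,5)@(13, 11): e=[30,3,21] → #
    (7,5)@(15, 11): e=[42,-21,33] → ·
    (5,6)@(11, 13): e=[18,45,-9] → ·
    (6,6)@(13, 13): e=[30,21,3] → #
    (7,6)@(15, 13): e=[42,-3,15] → ·
  covered (6 px):
    · · · · · · · · ·
    · · · · · · · · ·
    · · · · · · · · ·
    · · · · # · · · ·
    · · · · # # · · ·
    · · · · · # # · ·
    · · · · · · # · ·
    · · · · · · · · ·
T4:
  2·area = 16  (B↔C swapped to make it positive)
  edge (8, 8)→(0, 4): d=(-8,-4) inclusive
  edge (0, 4)→(4, 4): d=(4,0) inclusive
  edge (4, 4)→(8, 8): d=(4,4) inclusive
    (0,0)@(1, 1): e=[28,-12,0] → ·  [on edge]
    (1,1)@(3, 3): e=[20,-4,0] → ·  [on edge]
    (1,2)@(3, 5): e=[4,4,8] → #
    (2,2)@(5, 5): e=[12,4,0] → #  [on edge]
    (3,2)@(7, 5): e=[20,4,-8] → ·
    (1,3)@(3, 7): e=[-12,12,16] → ·
    (2,3)@(5, 7): e=[-4,12,8] → ·
    (3,3)@(7, 7): e=[4,12,0] → #  [on edge]
    (4,3)@(9, 7): e=[12,12,-8] → ·
    (3,4)@(7, 9): e=[-12,20,8] → ·
    (4,4)@(9, 9): e=[-4,20,0] → ·  [on edge]
    (5,5)@(11, 11): e=[-12,28,0] → ·  [on edge]
    (6,6)@(13, 13): e=[-20,36,0] → ·  [on edge]
    (7,7)@(15, 15): e=[-28,44,0] → ·  [on edge]
  covered (3 px):
    · · · · · · · · ·
    · · · · · · · · ·
    · # # · · · · · ·
    · · · # · · · · ·
    · · · · · · · · ·
    · · · · · · · · ·
    · · · · · · · · ·
    · · · · · · · · ·

Final: [[7,5],[4,6],[5,6],[6,6]]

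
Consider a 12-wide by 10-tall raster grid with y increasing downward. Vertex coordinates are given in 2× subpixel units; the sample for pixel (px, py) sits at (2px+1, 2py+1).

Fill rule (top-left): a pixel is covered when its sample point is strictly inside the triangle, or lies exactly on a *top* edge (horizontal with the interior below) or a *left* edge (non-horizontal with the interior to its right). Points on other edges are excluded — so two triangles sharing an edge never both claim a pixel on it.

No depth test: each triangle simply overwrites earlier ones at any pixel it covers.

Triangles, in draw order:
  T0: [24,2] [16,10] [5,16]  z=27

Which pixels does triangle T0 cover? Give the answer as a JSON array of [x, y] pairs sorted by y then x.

T0:
  2·area = 40
  edge (24, 2)→(16, 10): d=(-8,8) right/bottom  bias=-1
  edge (16, 10)→(5, 16): d=(-11,6) right/bottom  bias=-1
  edge (5, 16)→(24, 2): d=(19,-14) top-left  bias=+0
    (11,1)@(23, 3): e=[0,35,5] → ·  [on edge]
    (10,2)@(21, 5): e=[0,25,15] → ·  [on edge]
    (9,3)@(19, 7): e=[0,15,25] → ·  [on edge]
    (7,4)@(15, 9): e=[16,17,7] → #
    (8,4)@(17, 9): e=[0,5,35] → ·  [on edge]
    (6,5)@(13, 11): e=[16,7,17] → #
    (7,5)@(15, 11): e=[0,-5,45] → ·  [on edge]
    (6,6)@(13, 13): e=[0,-15,55] → ·  [on edge]
    (5,7)@(11, 15): e=[0,-25,65] → ·  [on edge]
    (4,8)@(9, 17): e=[0,-35,75] → ·  [on edge]
    (3,9)@(7, 19): e=[0,-45,85] → ·  [on edge]
  covered (2 px):
    · · · · · · · · · · · ·
    · · · · · · · · · · · ·
    · · · · · · · · · · · ·
    · · · · · · · · · · · ·
    · · · · · · · # · · · ·
    · · · · · · # · · · · ·
    · · · · · · · · · · · ·
    · · · · · · · · · · · ·
    · · · · · · · · · · · ·
    · · · · · · · · · · · ·

Final: [[7,4],[6,5]]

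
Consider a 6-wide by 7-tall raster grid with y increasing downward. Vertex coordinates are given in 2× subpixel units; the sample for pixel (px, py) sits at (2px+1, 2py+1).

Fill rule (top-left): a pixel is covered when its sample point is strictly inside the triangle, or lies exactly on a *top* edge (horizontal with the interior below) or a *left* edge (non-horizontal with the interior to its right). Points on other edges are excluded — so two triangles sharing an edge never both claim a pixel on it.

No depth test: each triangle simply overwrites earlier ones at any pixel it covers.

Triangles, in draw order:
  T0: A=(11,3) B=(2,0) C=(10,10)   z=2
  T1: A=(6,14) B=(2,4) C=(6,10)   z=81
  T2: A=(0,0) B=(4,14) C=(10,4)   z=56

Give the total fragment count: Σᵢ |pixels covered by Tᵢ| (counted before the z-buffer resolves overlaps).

T0:
  2·area = 66  (B↔C swapped to make it positive)
  edge (11, 3)→(10, 10): d=(-1,7) right/bottom  bias=-1
  edge (10, 10)→(2, 0): d=(-8,-10) top-left  bias=+0
  edge (2, 0)→(11, 3): d=(9,3) right/bottom  bias=-1
    (1,0)@(3, 1): e=[58,2,6] → #
    (2,0)@(5, 1): e=[44,22,0] → ·  [on edge]
    (1,1)@(3, 3): e=[56,-14,24] → ·
    (2,1)@(5, 3): e=[42,6,18] → #
    (3,1)@(7, 3): e=[28,26,12] → #
    (4,1)@(9, 3): e=[14,46,6] → #
    (5,1)@(11, 3): e=[0,66,0] → ·  [on edge]
    (2,2)@(5, 5): e=[40,-10,36] → ·
    (3,2)@(7, 5): e=[26,10,30] → #
    (5,2)@(11, 5): e=[-2,50,18] → ·
    (3,3)@(7, 7): e=[24,-6,48] → ·
    (4,3)@(9, 7): e=[10,14,42] → #
  covered (7 px):
    · # · · · ·
    · · # # # ·
    · · · # # ·
    · · · · # ·
    · · · · · ·
    · · · · · ·
    · · · · · ·
T1:
  2·area = 16
  edge (6, 14)→(2, 4): d=(-4,-10) top-left  bias=+0
  edge (2, 4)→(6, 10): d=(4,6) right/bottom  bias=-1
  edge (6, 10)→(6, 14): d=(0,4) right/bottom  bias=-1
    (2,4)@(5, 9): e=[10,2,4] → #
    (3,4)@(7, 9): e=[30,-10,-4] → ·
    (2,5)@(5, 11): e=[2,10,4] → #
    (3,5)@(7, 11): e=[22,-2,-4] → ·
    (2,6)@(5, 13): e=[-6,18,4] → ·
  covered (2 px):
    · · · · · ·
    · · · · · ·
    · · · · · ·
    · · · · · ·
    · · # · · ·
    · · # · · ·
    · · · · · ·
T2:
  2·area = 124  (B↔C swapped to make it positive)
  edge (0, 0)→(10, 4): d=(10,4) right/bottom  bias=-1
  edge (10, 4)→(4, 14): d=(-6,10) right/bottom  bias=-1
  edge (4, 14)→(0, 0): d=(-4,-14) top-left  bias=+0
    (0,0)@(1, 1): e=[6,108,10] → #
    (1,0)@(3, 1): e=[-2,88,38] → ·
    (0,1)@(1, 3): e=[26,96,2] → #
    (1,1)@(3, 3): e=[18,76,30] → #
    (2,1)@(5, 3): e=[10,56,58] → #
    (3,1)@(7, 3): e=[2,36,86] → #
    (4,1)@(9, 3): e=[-6,16,114] → ·
    (0,2)@(1, 5): e=[46,84,-6] → ·
    (1,2)@(3, 5): e=[38,64,22] → #
    (4,2)@(9, 5): e=[14,4,106] → #
    (5,2)@(11, 5): e=[6,-16,134] → ·
    (1,3)@(3, 7): e=[58,52,14] → #
    (3,4)@(7, 9): e=[62,0,62] → ·  [on edge]
  covered (15 px):
    # · · · · ·
    # # # # · ·
    · # # # # ·
    · # # # · ·
    · # # · · ·
    · · # · · ·
    · · · · · ·

Result: 24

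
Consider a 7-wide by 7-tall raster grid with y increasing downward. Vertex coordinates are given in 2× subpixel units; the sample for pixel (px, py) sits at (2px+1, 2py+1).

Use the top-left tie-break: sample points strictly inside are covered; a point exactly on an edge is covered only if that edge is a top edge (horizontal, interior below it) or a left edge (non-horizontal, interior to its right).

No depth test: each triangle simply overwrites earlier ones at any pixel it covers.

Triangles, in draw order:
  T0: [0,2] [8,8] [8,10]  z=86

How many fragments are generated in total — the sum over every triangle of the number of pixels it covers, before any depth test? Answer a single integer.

T0:
  2·area = 16
  edge (0, 2)→(8, 8): d=(8,6) right/bottom  bias=-1
  edge (8, 8)→(8, 10): d=(0,2) right/bottom  bias=-1
  edge (8, 10)→(0, 2): d=(-8,-8) top-left  bias=+0
    (0,1)@(1, 3): e=[2,14,0] → X  [on edge]
    (1,1)@(3, 3): e=[-10,10,16] → .
    (0,2)@(1, 5): e=[18,14,-16] → .
    (1,2)@(3, 5): e=[6,10,0] → X  [on edge]
    (2,2)@(5, 5): e=[-6,6,16] → .
    (1,3)@(3, 7): e=[22,10,-16] → .
    (2,3)@(5, 7): e=[10,6,0] → X  [on edge]
    (3,3)@(7, 7): e=[-2,2,16] → .
    (2,4)@(5, 9): e=[26,6,-16] → .
    (3,4)@(7, 9): e=[14,2,0] → X  [on edge]
    (4,4)@(9, 9): e=[2,-2,16] → .
    (3,5)@(7, 11): e=[30,2,-16] → .
    (4,5)@(9, 11): e=[18,-2,0] → .  [on edge]
    (5,6)@(11, 13): e=[22,-6,0] → .  [on edge]
  covered (4 px):
    . . . . . . .
    X . . . . . .
    . X . . . . .
    . . X . . . .
    . . . X . . .
    . . . . . . .
    . . . . . . .

Answer: 4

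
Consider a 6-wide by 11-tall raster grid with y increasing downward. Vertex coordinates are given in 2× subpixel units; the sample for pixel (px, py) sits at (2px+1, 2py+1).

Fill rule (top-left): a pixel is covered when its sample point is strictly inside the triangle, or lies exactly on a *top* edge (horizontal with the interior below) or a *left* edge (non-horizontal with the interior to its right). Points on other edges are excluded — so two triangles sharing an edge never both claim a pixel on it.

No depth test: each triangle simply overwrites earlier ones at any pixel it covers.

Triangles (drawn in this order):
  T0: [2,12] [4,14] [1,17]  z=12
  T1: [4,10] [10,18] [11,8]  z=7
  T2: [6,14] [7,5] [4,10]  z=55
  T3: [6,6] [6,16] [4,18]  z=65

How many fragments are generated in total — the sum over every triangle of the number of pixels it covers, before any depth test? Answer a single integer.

T0:
  2·area = 12
  edge (2, 12)→(4, 14): d=(2,2) right/bottom  bias=-1
  edge (4, 14)→(1, 17): d=(-3,3) right/bottom  bias=-1
  edge (1, 17)→(2, 12): d=(1,-5) top-left  bias=+0
    (1,3)@(3, 7): e=[-12,24,0] → .  [on edge]
    (5,3)@(11, 7): e=[-28,0,40] → .  [on edge]
    (4,4)@(9, 9): e=[-20,0,32] → .  [on edge]
    (0,5)@(1, 11): e=[0,18,-6] → .  [on edge]
    (3,5)@(7, 11): e=[-12,0,24] → .  [on edge]
    (1,6)@(3, 13): e=[0,6,6] → .  [on edge]
    (2,6)@(5, 13): e=[-4,0,16] → .  [on edge]
    (1,7)@(3, 15): e=[4,0,8] → .  [on edge]
    (2,7)@(5, 15): e=[0,-6,18] → .  [on edge]
    (0,8)@(1, 17): e=[12,0,0] → .  [on edge]
    (3,8)@(7, 17): e=[0,-18,30] → .  [on edge]
    (4,9)@(9, 19): e=[0,-30,42] → .  [on edge]
    (5,10)@(11, 21): e=[0,-42,54] → .  [on edge]
  covered (0 px):
    . . . . . .
    . . . . . .
    . . . . . .
    . . . . . .
    . . . . . .
    . . . . . .
    . . . . . .
    . . . . . .
    . . . . . .
    . . . . . .
    . . . . . .
T1:
  2·area = 68  (B↔C swapped to make it positive)
  edge (4, 10)→(11, 8): d=(7,-2) top-left  bias=+0
  edge (11, 8)→(10, 18): d=(-1,10) right/bottom  bias=-1
  edge (10, 18)→(4, 10): d=(-6,-8) top-left  bias=+0
    (4,4)@(9, 9): e=[3,19,46] → X
    (5,4)@(11, 9): e=[7,-1,62] → .
    (2,5)@(5, 11): e=[9,57,2] → X
    (3,5)@(7, 11): e=[13,37,18] → X
    (5,5)@(11, 11): e=[21,-3,50] → .
    (2,6)@(5, 13): e=[23,55,-10] → .
    (3,6)@(7, 13): e=[27,35,6] → X
    (5,6)@(11, 13): e=[35,-5,38] → .
    (3,7)@(7, 15): e=[41,33,-6] → .
    (4,7)@(9, 15): e=[45,13,10] → X
    (5,7)@(11, 15): e=[49,-7,26] → .
    (4,8)@(9, 17): e=[59,11,-2] → .
  covered (7 px):
    . . . . . .
    . . . . . .
    . . . . . .
    . . . . . .
    . . . . X .
    . . X X X .
    . . . X X .
    . . . . X .
    . . . . . .
    . . . . . .
    . . . . . .
T2:
  2·area = 22  (B↔C swapped to make it positive)
  edge (6, 14)→(4, 10): d=(-2,-4) top-left  bias=+0
  edge (4, 10)→(7, 5): d=(3,-5) top-left  bias=+0
  edge (7, 5)→(6, 14): d=(-1,9) right/bottom  bias=-1
    (3,2)@(7, 5): e=[22,0,0] → .  [on edge]
    (2,4)@(5, 9): e=[6,2,14] → X
    (3,4)@(7, 9): e=[14,12,-4] → .
    (2,5)@(5, 11): e=[2,8,12] → X
    (3,5)@(7, 11): e=[10,18,-6] → .
    (2,6)@(5, 13): e=[-2,14,10] → .
    (0,7)@(1, 15): e=[-22,0,44] → .  [on edge]
  covered (2 px):
    . . . . . .
    . . . . . .
    . . . . . .
    . . . . . .
    . . X . . .
    . . X . . .
    . . . . . .
    . . . . . .
    . . . . . .
    . . . . . .
    . . . . . .
T3:
  2·area = 20
  edge (6, 6)→(6, 16): d=(0,10) right/bottom  bias=-1
  edge (6, 16)→(4, 18): d=(-2,2) right/bottom  bias=-1
  edge (4, 18)→(6, 6): d=(2,-12) top-left  bias=+0
    (5,5)@(11, 11): e=[-50,0,70] → .  [on edge]
    (2,6)@(5, 13): e=[10,8,2] → X
    (3,6)@(7, 13): e=[-10,4,26] → .
    (4,6)@(9, 13): e=[-30,0,50] → .  [on edge]
    (2,7)@(5, 15): e=[10,4,6] → X
    (3,7)@(7, 15): e=[-10,0,30] → .  [on edge]
    (2,8)@(5, 17): e=[10,0,10] → .  [on edge]
    (1,9)@(3, 19): e=[30,0,-10] → .  [on edge]
    (0,10)@(1, 21): e=[50,0,-30] → .  [on edge]
  covered (2 px):
    . . . . . .
    . . . . . .
    . . . . . .
    . . . . . .
    . . . . . .
    . . . . . .
    . . X . . .
    . . X . . .
    . . . . . .
    . . . . . .
    . . . . . .

Answer: 11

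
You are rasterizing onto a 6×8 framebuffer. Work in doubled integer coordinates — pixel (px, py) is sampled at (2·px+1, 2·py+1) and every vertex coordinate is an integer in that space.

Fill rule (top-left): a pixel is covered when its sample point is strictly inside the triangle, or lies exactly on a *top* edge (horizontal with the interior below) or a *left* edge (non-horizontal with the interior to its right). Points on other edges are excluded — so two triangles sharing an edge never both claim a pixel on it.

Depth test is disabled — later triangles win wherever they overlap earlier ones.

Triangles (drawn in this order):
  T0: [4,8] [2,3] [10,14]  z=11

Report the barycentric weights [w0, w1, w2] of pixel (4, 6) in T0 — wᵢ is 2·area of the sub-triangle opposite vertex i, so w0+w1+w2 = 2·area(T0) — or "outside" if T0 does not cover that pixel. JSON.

T0:
  2·area = 18
  edge (4, 8)→(2, 3): d=(-2,-5) top-left  bias=+0
  edge (2, 3)→(10, 14): d=(8,11) right/bottom  bias=-1
  edge (10, 14)→(4, 8): d=(-6,-6) top-left  bias=+0
    (0,2)@(1, 5): e=[-9,27,0] → ·  [on edge]
    (1,2)@(3, 5): e=[1,5,12] → █
    (2,2)@(5, 5): e=[11,-17,24] → ·
    (1,3)@(3, 7): e=[-3,21,0] → ·  [on edge]
    (2,4)@(5, 9): e=[3,15,0] → █  [on edge]
    (3,4)@(7, 9): e=[13,-7,12] → ·
    (2,5)@(5, 11): e=[-1,31,-12] → ·
    (3,5)@(7, 11): e=[9,9,0] → █  [on edge]
    (4,5)@(9, 11): e=[19,-13,12] → ·
    (3,6)@(7, 13): e=[5,25,-12] → ·
    (4,6)@(9, 13): e=[15,3,0] → █  [on edge]
    (5,6)@(11, 13): e=[25,-19,12] → ·
    (5,7)@(11, 15): e=[21,-3,0] → ·  [on edge]
  covered (4 px):
    · · · · · ·
    · · · · · ·
    · █ · · · ·
    · · · · · ·
    · · █ · · ·
    · · · █ · ·
    · · · · █ ·
    · · · · · ·

Answer: [3,0,15]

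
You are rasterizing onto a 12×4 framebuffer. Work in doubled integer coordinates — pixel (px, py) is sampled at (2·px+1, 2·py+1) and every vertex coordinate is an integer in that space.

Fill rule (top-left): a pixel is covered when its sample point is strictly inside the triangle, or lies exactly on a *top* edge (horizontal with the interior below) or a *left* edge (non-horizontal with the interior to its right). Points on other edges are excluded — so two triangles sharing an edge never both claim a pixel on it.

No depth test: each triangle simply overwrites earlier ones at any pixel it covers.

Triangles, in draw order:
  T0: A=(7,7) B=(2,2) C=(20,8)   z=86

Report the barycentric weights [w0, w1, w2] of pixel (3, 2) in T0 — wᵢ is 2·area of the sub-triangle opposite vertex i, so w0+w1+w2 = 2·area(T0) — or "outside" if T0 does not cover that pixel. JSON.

T0:
  2·area = 60
  edge (7, 7)→(2, 2): d=(-5,-5) top-left  bias=+0
  edge (2, 2)→(20, 8): d=(18,6) right/bottom  bias=-1
  edge (20, 8)→(7, 7): d=(-13,-1) top-left  bias=+0
    (0,0)@(1, 1): e=[0,-12,72] → .  [on edge]
    (1,1)@(3, 3): e=[0,12,48] → X  [on edge]
    (2,1)@(5, 3): e=[10,0,50] → .  [on edge]
    (1,2)@(3, 5): e=[-10,48,22] → .
    (2,2)@(5, 5): e=[0,36,24] → X  [on edge]
    (3,2)@(7, 5): e=[10,24,26] → X
    (4,2)@(9, 5): e=[20,12,28] → X
    (5,2)@(11, 5): e=[30,0,30] → .  [on edge]
    (2,3)@(5, 7): e=[-10,72,-2] → .
    (3,3)@(7, 7): e=[0,60,0] → X  [on edge]
    (5,3)@(11, 7): e=[20,36,4] → X
    (6,3)@(13, 7): e=[30,24,6] → X
    (8,3)@(17, 7): e=[50,0,10] → .  [on edge]
  covered (9 px):
    . . . . . . . . . . . .
    . X . . . . . . . . . .
    . . X X X . . . . . . .
    . . . X X X X X . . . .

Answer: [24,26,10]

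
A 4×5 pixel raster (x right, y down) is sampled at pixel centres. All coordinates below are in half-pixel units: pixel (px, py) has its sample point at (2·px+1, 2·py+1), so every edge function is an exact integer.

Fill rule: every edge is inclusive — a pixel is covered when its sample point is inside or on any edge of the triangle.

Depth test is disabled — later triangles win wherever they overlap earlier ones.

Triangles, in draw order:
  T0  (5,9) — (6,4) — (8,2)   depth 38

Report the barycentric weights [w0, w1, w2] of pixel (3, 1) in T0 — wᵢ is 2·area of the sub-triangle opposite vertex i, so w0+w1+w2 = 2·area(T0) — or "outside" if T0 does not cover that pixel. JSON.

T0:
  2·area = 8
  edge (5, 9)→(6, 4): d=(1,-5) inclusive
  edge (6, 4)→(8, 2): d=(2,-2) inclusive
  edge (8, 2)→(5, 9): d=(-3,7) inclusive
    (3,1)@(7, 3): e=[4,0,4] → #  [on edge]
    (2,2)@(5, 5): e=[-4,0,12] → ·  [on edge]
    (3,2)@(7, 5): e=[6,4,-2] → ·
    (1,3)@(3, 7): e=[-12,0,20] → ·  [on edge]
    (0,4)@(1, 9): e=[-20,0,28] → ·  [on edge]
    (2,4)@(5, 9): e=[0,8,0] → #  [on edge]
    (3,4)@(7, 9): e=[10,12,-14] → ·
  covered (2 px):
    · · · ·
    · · · #
    · · · ·
    · · · ·
    · · # ·

Answer: [0,4,4]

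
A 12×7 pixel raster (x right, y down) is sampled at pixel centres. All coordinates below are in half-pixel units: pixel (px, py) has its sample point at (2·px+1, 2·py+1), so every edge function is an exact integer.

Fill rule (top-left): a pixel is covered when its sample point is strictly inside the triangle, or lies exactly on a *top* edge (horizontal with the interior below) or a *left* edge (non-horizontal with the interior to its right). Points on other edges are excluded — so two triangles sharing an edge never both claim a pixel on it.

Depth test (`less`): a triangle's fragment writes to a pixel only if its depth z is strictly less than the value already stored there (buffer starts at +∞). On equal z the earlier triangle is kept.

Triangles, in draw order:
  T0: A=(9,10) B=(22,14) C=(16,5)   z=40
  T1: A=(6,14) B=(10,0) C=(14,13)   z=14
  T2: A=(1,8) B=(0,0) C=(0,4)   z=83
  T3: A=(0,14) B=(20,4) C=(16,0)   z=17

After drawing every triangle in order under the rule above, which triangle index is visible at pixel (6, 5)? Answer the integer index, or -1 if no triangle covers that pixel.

T0:
  2·area = 93  (B↔C swapped to make it positive)
  edge (9, 10)→(16, 5): d=(7,-5) top-left  bias=+0
  edge (16, 5)→(22, 14): d=(6,9) right/bottom  bias=-1
  edge (22, 14)→(9, 10): d=(-13,-4) top-left  bias=+0
    (7,3)@(15, 7): e=[9,21,63] → X
    (8,3)@(17, 7): e=[19,3,71] → X
    (9,3)@(19, 7): e=[29,-15,79] → .
    (5,4)@(11, 9): e=[3,69,21] → X
    (6,4)@(13, 9): e=[13,51,29] → X
    (9,4)@(19, 9): e=[43,-3,53] → .
    (5,5)@(11, 11): e=[17,81,-5] → .
    (6,5)@(13, 11): e=[27,63,3] → X
    (9,5)@(19, 11): e=[57,9,27] → X
    (10,5)@(21, 11): e=[67,-9,35] → .
    (6,6)@(13, 13): e=[41,75,-23] → .
    (7,6)@(15, 13): e=[51,57,-15] → .
  covered (12 px):
    . . . . . . . . . . . .
    . . . . . . . . . . . .
    . . . . . . . . . . . .
    . . . . . . . X X . . .
    . . . . . X X X X . . .
    . . . . . . X X X X . .
    . . . . . . . . . X X .
T1:
  2·area = 108
  edge (6, 14)→(10, 0): d=(4,-14) top-left  bias=+0
  edge (10, 0)→(14, 13): d=(4,13) right/bottom  bias=-1
  edge (14, 13)→(6, 14): d=(-8,1) right/bottom  bias=-1
    (4,2)@(9, 5): e=[6,33,69] → X
    (5,2)@(11, 5): e=[34,7,67] → X
    (6,2)@(13, 5): e=[62,-19,65] → .
    (4,3)@(9, 7): e=[14,41,53] → X
    (6,3)@(13, 7): e=[70,-11,49] → .
    (4,4)@(9, 9): e=[22,49,37] → X
    (6,4)@(13, 9): e=[78,-3,33] → .
    (3,5)@(7, 11): e=[2,83,23] → X
    (6,5)@(13, 11): e=[86,5,17] → X
    (7,5)@(15, 11): e=[114,-21,15] → .
    (3,6)@(7, 13): e=[10,91,7] → X
    (7,6)@(15, 13): e=[122,-13,-1] → .
  covered (14 px):
    . . . . . . . . . . . .
    . . . . . . . . . . . .
    . . . . X X . . . . . .
    . . . . X X . . . . . .
    . . . . X X . . . . . .
    . . . X X X X . . . . .
    . . . X X X X . . . . .
T2:
  2·area = 4  (B↔C swapped to make it positive)
  edge (1, 8)→(0, 4): d=(-1,-4) top-left  bias=+0
  edge (0, 4)→(0, 0): d=(0,-4) top-left  bias=+0
  edge (0, 0)→(1, 8): d=(1,8) right/bottom  bias=-1
  covered (0 px):
    . . . . . . . . . . . .
    . . . . . . . . . . . .
    . . . . . . . . . . . .
    . . . . . . . . . . . .
    . . . . . . . . . . . .
    . . . . . . . . . . . .
    . . . . . . . . . . . .
T3:
  2·area = 120  (B↔C swapped to make it positive)
  edge (0, 14)→(16, 0): d=(16,-14) top-left  bias=+0
  edge (16, 0)→(20, 4): d=(4,4) right/bottom  bias=-1
  edge (20, 4)→(0, 14): d=(-20,10) right/bottom  bias=-1
    (7,0)@(15, 1): e=[2,8,110] → X
    (8,0)@(17, 1): e=[30,0,90] → .  [on edge]
    (6,1)@(13, 3): e=[6,24,90] → X
    (8,1)@(17, 3): e=[62,8,50] → X
    (9,1)@(19, 3): e=[90,0,30] → .  [on edge]
    (5,2)@(11, 5): e=[10,40,70] → X
    (9,2)@(19, 5): e=[122,8,-10] → .
    (10,2)@(21, 5): e=[150,0,-30] → .  [on edge]
    (4,3)@(9, 7): e=[14,56,50] → X
    (7,3)@(15, 7): e=[98,32,-10] → .
    (8,3)@(17, 7): e=[126,24,-30] → .
    (11,3)@(23, 7): e=[210,0,-90] → .  [on edge]
  covered (14 px):
    . . . . . . . X . . . .
    . . . . . . X X X . . .
    . . . . . X X X X . . .
    . . . . X X X . . . . .
    . . . X X . . . . . . .
    . . X . . . . . . . . .
    . . . . . . . . . . . .

Z-buffer (winner per pixel, '.' = empty):
  . . . . . . . 3 . . . .
  . . . . . . 3 3 3 . . .
  . . . . 1 1 3 3 3 . . .
  . . . . 1 1 3 0 0 . . .
  . . . 3 1 1 0 0 0 . . .
  . . 3 1 1 1 1 0 0 0 . .
  . . . 1 1 1 1 . . 0 0 .

Final: 1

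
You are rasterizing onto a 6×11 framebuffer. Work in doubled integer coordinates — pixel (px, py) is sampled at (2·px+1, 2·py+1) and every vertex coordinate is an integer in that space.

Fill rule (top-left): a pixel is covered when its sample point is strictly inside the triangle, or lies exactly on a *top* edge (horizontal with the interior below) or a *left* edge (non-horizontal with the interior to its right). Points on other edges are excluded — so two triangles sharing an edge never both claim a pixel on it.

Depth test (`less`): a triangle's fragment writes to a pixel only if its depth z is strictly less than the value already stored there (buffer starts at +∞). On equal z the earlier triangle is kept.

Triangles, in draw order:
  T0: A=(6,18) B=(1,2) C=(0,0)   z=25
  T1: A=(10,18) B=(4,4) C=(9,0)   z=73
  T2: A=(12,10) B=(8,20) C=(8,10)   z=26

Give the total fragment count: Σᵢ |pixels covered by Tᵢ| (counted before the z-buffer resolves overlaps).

T0:
  2·area = 6  (B↔C swapped to make it positive)
  edge (6, 18)→(0, 0): d=(-6,-18) top-left  bias=+0
  edge (0, 0)→(1, 2): d=(1,2) right/bottom  bias=-1
  edge (1, 2)→(6, 18): d=(5,16) right/bottom  bias=-1
    (0,1)@(1, 3): e=[0,1,5] → #  [on edge]
    (1,1)@(3, 3): e=[36,-3,-27] → ·
    (0,2)@(1, 5): e=[-12,3,15] → ·
    (1,4)@(3, 9): e=[0,3,3] → #  [on edge]
    (2,4)@(5, 9): e=[36,-1,-29] → ·
    (1,5)@(3, 11): e=[-12,5,13] → ·
    (2,7)@(5, 15): e=[0,5,1] → #  [on edge]
    (3,7)@(7, 15): e=[36,1,-31] → ·
    (2,8)@(5, 17): e=[-12,7,11] → ·
    (3,10)@(7, 21): e=[0,7,-1] → ·  [on edge]
  covered (3 px):
    · · · · · ·
    # · · · · ·
    · · · · · ·
    · · · · · ·
    · # · · · ·
    · · · · · ·
    · · · · · ·
    · · # · · ·
    · · · · · ·
    · · · · · ·
    · · · · · ·
T1:
  2·area = 94
  edge (10, 18)→(4, 4): d=(-6,-14) top-left  bias=+0
  edge (4, 4)→(9, 0): d=(5,-4) top-left  bias=+0
  edge (9, 0)→(10, 18): d=(1,18) right/bottom  bias=-1
    (4,0)@(9, 1): e=[88,5,1] → #
    (5,0)@(11, 1): e=[116,13,-35] → ·
    (3,1)@(7, 3): e=[48,7,39] → #
    (5,1)@(11, 3): e=[104,23,-33] → ·
    (2,2)@(5, 5): e=[8,9,77] → #
    (5,2)@(11, 5): e=[92,33,-31] → ·
    (2,3)@(5, 7): e=[-4,19,79] → ·
    (3,3)@(7, 7): e=[24,27,43] → #
    (5,3)@(11, 7): e=[80,43,-29] → ·
    (3,4)@(7, 9): e=[12,37,45] → #
    (5,4)@(11, 9): e=[68,53,-27] → ·
    (3,5)@(7, 11): e=[0,47,47] → #  [on edge]
  covered (14 px):
    · · · · # ·
    · · · # # ·
    · · # # # ·
    · · · # # ·
    · · · # # ·
    · · · # # ·
    · · · · # ·
    · · · · # ·
    · · · · · ·
    · · · · · ·
    · · · · · ·
T2:
  2·area = 40
  edge (12, 10)→(8, 20): d=(-4,10) right/bottom  bias=-1
  edge (8, 20)→(8, 10): d=(0,-10) top-left  bias=+0
  edge (8, 10)→(12, 10): d=(4,0) top-left  bias=+0
    (4,5)@(9, 11): e=[26,10,4] → #
    (5,5)@(11, 11): e=[6,30,4] → #
    (4,6)@(9, 13): e=[18,10,12] → #
    (5,6)@(11, 13): e=[-2,30,12] → ·
    (4,7)@(9, 15): e=[10,10,20] → #
    (5,7)@(11, 15): e=[-10,30,20] → ·
    (4,8)@(9, 17): e=[2,10,28] → #
    (5,8)@(11, 17): e=[-18,30,28] → ·
    (4,9)@(9, 19): e=[-6,10,36] → ·
  covered (5 px):
    · · · · · ·
    · · · · · ·
    · · · · · ·
    · · · · · ·
    · · · · · ·
    · · · · # #
    · · · · # ·
    · · · · # ·
    · · · · # ·
    · · · · · ·
    · · · · · ·

Answer: 22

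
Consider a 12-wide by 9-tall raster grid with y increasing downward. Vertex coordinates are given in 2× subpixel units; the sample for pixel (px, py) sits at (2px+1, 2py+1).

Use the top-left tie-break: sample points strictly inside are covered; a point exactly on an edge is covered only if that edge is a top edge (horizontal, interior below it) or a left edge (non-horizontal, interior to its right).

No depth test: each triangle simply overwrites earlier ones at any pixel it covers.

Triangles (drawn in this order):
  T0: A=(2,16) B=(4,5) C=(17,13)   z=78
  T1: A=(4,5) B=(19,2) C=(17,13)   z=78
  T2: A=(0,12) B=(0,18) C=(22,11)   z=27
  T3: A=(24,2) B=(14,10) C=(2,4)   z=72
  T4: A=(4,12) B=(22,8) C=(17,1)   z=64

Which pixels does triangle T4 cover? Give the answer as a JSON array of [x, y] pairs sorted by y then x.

T0:
  2·area = 159
  edge (2, 16)→(4, 5): d=(2,-11) top-left  bias=+0
  edge (4, 5)→(17, 13): d=(13,8) right/bottom  bias=-1
  edge (17, 13)→(2, 16): d=(-15,3) right/bottom  bias=-1
    (2,3)@(5, 7): e=[15,18,126] → X
    (3,3)@(7, 7): e=[37,2,120] → X
    (4,3)@(9, 7): e=[59,-14,114] → .
    (2,4)@(5, 9): e=[19,44,96] → X
    (4,4)@(9, 9): e=[63,12,84] → X
    (5,4)@(11, 9): e=[85,-4,78] → .
    (1,5)@(3, 11): e=[1,86,72] → X
    (5,5)@(11, 11): e=[89,22,48] → X
    (6,5)@(13, 11): e=[111,6,42] → X
    (7,5)@(15, 11): e=[133,-10,36] → .
    (1,6)@(3, 13): e=[5,112,42] → X
    (7,6)@(15, 13): e=[137,16,6] → X
    (8,6)@(17, 13): e=[159,0,0] → .  [on edge]
    (3,7)@(7, 15): e=[53,106,0] → .  [on edge]
  covered (20 px):
    . . . . . . . . . . . .
    . . . . . . . . . . . .
    . . . . . . . . . . . .
    . . X X . . . . . . . .
    . . X X X . . . . . . .
    . X X X X X X . . . . .
    . X X X X X X X . . . .
    . X X . . . . . . . . .
    . . . . . . . . . . . .
T1:
  2·area = 159
  edge (4, 5)→(19, 2): d=(15,-3) top-left  bias=+0
  edge (19, 2)→(17, 13): d=(-2,11) right/bottom  bias=-1
  edge (17, 13)→(4, 5): d=(-13,-8) top-left  bias=+0
    (7,1)@(15, 3): e=[3,42,114] → X
    (8,1)@(17, 3): e=[9,20,130] → X
    (9,1)@(19, 3): e=[15,-2,146] → .
    (2,2)@(5, 5): e=[3,148,8] → X
    (3,2)@(7, 5): e=[9,126,24] → X
    (4,2)@(9, 5): e=[15,104,40] → X
    (5,2)@(11, 5): e=[21,82,56] → X
    (6,2)@(13, 5): e=[27,60,72] → X
    (9,2)@(19, 5): e=[45,-6,120] → .
    (2,3)@(5, 7): e=[33,144,-18] → .
    (3,3)@(7, 7): e=[39,122,-2] → .
    (4,3)@(9, 7): e=[45,100,14] → X
    (8,6)@(17, 13): e=[159,0,0] → .  [on edge]
  covered (20 px):
    . . . . . . . . . . . .
    . . . . . . . X X . . .
    . . X X X X X X X . . .
    . . . . X X X X X . . .
    . . . . . X X X X . . .
    . . . . . . . X X . . .
    . . . . . . . . . . . .
    . . . . . . . . . . . .
    . . . . . . . . . . . .
T2:
  2·area = 132  (B↔C swapped to make it positive)
  edge (0, 12)→(22, 11): d=(22,-1) top-left  bias=+0
  edge (22, 11)→(0, 18): d=(-22,7) right/bottom  bias=-1
  edge (0, 18)→(0, 12): d=(0,-6) top-left  bias=+0
    (0,6)@(1, 13): e=[23,103,6] → X
    (1,6)@(3, 13): e=[25,89,18] → X
    (2,6)@(5, 13): e=[27,75,30] → X
    (3,6)@(7, 13): e=[29,61,42] → X
    (4,6)@(9, 13): e=[31,47,54] → X
    (5,6)@(11, 13): e=[33,33,66] → X
    (6,6)@(13, 13): e=[35,19,78] → X
    (7,6)@(15, 13): e=[37,5,90] → X
    (8,6)@(17, 13): e=[39,-9,102] → .
    (0,7)@(1, 15): e=[67,59,6] → X
    (5,7)@(11, 15): e=[77,-11,66] → .
    (6,7)@(13, 15): e=[79,-25,78] → .
  covered (15 px):
    . . . . . . . . . . . .
    . . . . . . . . . . . .
    . . . . . . . . . . . .
    . . . . . . . . . . . .
    . . . . . . . . . . . .
    . . . . . . . . . . . .
    X X X X X X X X . . . .
    X X X X X . . . . . . .
    X X . . . . . . . . . .
T3:
  2·area = 156
  edge (24, 2)→(14, 10): d=(-10,8) right/bottom  bias=-1
  edge (14, 10)→(2, 4): d=(-12,-6) top-left  bias=+0
  edge (2, 4)→(24, 2): d=(22,-2) top-left  bias=+0
    (6,1)@(13, 3): e=[78,78,0] → X  [on edge]
    (7,1)@(15, 3): e=[62,90,4] → X
    (8,1)@(17, 3): e=[46,102,8] → X
    (9,1)@(19, 3): e=[30,114,12] → X
    (10,1)@(21, 3): e=[14,126,16] → X
    (11,1)@(23, 3): e=[-2,138,20] → .
    (2,2)@(5, 5): e=[122,6,28] → X
    (3,2)@(7, 5): e=[106,18,32] → X
    (4,2)@(9, 5): e=[90,30,36] → X
    (5,2)@(11, 5): e=[74,42,40] → X
    (10,2)@(21, 5): e=[-6,102,60] → .
    (2,3)@(5, 7): e=[102,-18,72] → .
  covered (20 px):
    . . . . . . . . . . . .
    . . . . . . X X X X X .
    . . X X X X X X X X . .
    . . . . X X X X X . . .
    . . . . . . X X . . . .
    . . . . . . . . . . . .
    . . . . . . . . . . . .
    . . . . . . . . . . . .
    . . . . . . . . . . . .
T4:
  2·area = 146  (B↔C swapped to make it positive)
  edge (4, 12)→(17, 1): d=(13,-11) top-left  bias=+0
  edge (17, 1)→(22, 8): d=(5,7) right/bottom  bias=-1
  edge (22, 8)→(4, 12): d=(-18,4) right/bottom  bias=-1
    (8,0)@(17, 1): e=[0,0,146] → .  [on edge]
    (7,1)@(15, 3): e=[4,24,118] → X
    (8,1)@(17, 3): e=[26,10,110] → X
    (9,1)@(19, 3): e=[48,-4,102] → .
    (6,2)@(13, 5): e=[8,48,90] → X
    (9,2)@(19, 5): e=[74,6,66] → X
    (10,2)@(21, 5): e=[96,-8,58] → .
    (5,3)@(11, 7): e=[12,72,62] → X
    (10,3)@(21, 7): e=[122,2,22] → X
    (11,3)@(23, 7): e=[144,-12,14] → .
    (4,4)@(9, 9): e=[16,96,34] → X
    (9,4)@(19, 9): e=[126,26,-6] → .
  covered (18 px):
    . . . . . . . . . . . .
    . . . . . . . X X . . .
    . . . . . . X X X X . .
    . . . . . X X X X X X .
    . . . . X X X X X . . .
    . . . X . . . . . . . .
    . . . . . . . . . . . .
    . . . . . . . . . . . .
    . . . . . . . . . . . .

Final: [[7,1],[8,1],[6,2],[7,2],[8,2],[9,2],[5,3],[6,3],[7,3],[8,3],[9,3],[10,3],[4,4],[5,4],[6,4],[7,4],[8,4],[3,5]]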